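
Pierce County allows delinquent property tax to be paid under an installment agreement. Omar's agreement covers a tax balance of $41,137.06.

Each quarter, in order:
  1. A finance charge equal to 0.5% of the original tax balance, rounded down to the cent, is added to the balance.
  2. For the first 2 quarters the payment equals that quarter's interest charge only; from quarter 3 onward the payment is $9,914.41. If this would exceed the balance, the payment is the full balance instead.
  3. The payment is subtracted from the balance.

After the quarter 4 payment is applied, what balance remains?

Quarter 1: opening $41,137.06; interest $205.68 → $41,342.74; payment $205.68; balance $41,137.06
Quarter 2: opening $41,137.06; interest $205.68 → $41,342.74; payment $205.68; balance $41,137.06
Quarter 3: opening $41,137.06; interest $205.68 → $41,342.74; payment $9,914.41; balance $31,428.33
Quarter 4: opening $31,428.33; interest $205.68 → $31,634.01; payment $9,914.41; balance $21,719.60

$21,719.60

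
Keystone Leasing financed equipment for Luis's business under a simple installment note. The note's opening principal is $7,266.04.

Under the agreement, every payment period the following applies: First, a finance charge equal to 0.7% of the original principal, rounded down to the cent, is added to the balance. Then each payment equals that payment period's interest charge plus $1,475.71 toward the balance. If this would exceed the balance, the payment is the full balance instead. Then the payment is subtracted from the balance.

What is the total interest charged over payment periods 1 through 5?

Payment period 1: $7,266.04 +$50.86 interest = $7,316.90; pay $1,526.57 → $5,790.33
Payment period 2: $5,790.33 +$50.86 interest = $5,841.19; pay $1,526.57 → $4,314.62
Payment period 3: $4,314.62 +$50.86 interest = $4,365.48; pay $1,526.57 → $2,838.91
Payment period 4: $2,838.91 +$50.86 interest = $2,889.77; pay $1,526.57 → $1,363.20
Payment period 5: $1,363.20 +$50.86 interest = $1,414.06; pay $1,414.06 → $0.00
Total interest: $50.86 + $50.86 + $50.86 + $50.86 + $50.86 = $254.30

$254.30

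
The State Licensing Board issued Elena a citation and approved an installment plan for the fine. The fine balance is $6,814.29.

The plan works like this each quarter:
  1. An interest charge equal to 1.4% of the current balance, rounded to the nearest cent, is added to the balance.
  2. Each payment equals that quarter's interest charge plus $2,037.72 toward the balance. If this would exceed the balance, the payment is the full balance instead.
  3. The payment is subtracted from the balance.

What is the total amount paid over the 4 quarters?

$7,024.72

Quarter 1: $6,814.29 +$95.40 interest = $6,909.69; pay $2,133.12 → $4,776.57
Quarter 2: $4,776.57 +$66.87 interest = $4,843.44; pay $2,104.59 → $2,738.85
Quarter 3: $2,738.85 +$38.34 interest = $2,777.19; pay $2,076.06 → $701.13
Quarter 4: $701.13 +$9.82 interest = $710.95; pay $710.95 → $0.00
Total paid: $7,024.72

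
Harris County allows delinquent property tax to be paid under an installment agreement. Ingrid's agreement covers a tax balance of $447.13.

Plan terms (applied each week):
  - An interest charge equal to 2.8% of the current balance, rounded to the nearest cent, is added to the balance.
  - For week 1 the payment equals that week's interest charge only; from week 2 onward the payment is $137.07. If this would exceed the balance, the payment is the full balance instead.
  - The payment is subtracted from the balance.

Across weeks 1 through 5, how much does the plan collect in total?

# | Opening | Interest | Payment | End bal
1 | $447.13 | $12.52 | $12.52 | $447.13
2 | $447.13 | $12.52 | $137.07 | $322.58
3 | $322.58 | $9.03 | $137.07 | $194.54
4 | $194.54 | $5.45 | $137.07 | $62.92
5 | $62.92 | $1.76 | $64.68 | $0.00
Total paid: $488.41

$488.41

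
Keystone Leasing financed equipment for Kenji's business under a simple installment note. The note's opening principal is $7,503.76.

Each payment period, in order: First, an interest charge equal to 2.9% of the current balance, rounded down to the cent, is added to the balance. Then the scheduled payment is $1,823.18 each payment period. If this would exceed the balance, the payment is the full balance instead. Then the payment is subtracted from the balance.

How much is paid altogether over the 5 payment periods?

Payment period 1: $7,503.76 +$217.60 interest = $7,721.36; pay $1,823.18 → $5,898.18
Payment period 2: $5,898.18 +$171.04 interest = $6,069.22; pay $1,823.18 → $4,246.04
Payment period 3: $4,246.04 +$123.13 interest = $4,369.17; pay $1,823.18 → $2,545.99
Payment period 4: $2,545.99 +$73.83 interest = $2,619.82; pay $1,823.18 → $796.64
Payment period 5: $796.64 +$23.10 interest = $819.74; pay $819.74 → $0.00
Total paid: $8,112.46

$8,112.46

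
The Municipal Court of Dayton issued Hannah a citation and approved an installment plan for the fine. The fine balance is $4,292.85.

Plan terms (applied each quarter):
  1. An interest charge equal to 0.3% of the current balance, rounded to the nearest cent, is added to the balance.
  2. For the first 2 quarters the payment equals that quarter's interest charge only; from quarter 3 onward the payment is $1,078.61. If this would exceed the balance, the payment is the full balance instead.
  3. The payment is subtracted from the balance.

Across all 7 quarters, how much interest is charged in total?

# | Opening | Interest | Payment | End bal
1 | $4,292.85 | $12.88 | $12.88 | $4,292.85
2 | $4,292.85 | $12.88 | $12.88 | $4,292.85
3 | $4,292.85 | $12.88 | $1,078.61 | $3,227.12
4 | $3,227.12 | $9.68 | $1,078.61 | $2,158.19
5 | $2,158.19 | $6.47 | $1,078.61 | $1,086.05
6 | $1,086.05 | $3.26 | $1,078.61 | $10.70
7 | $10.70 | $0.03 | $10.73 | $0.00
Total interest: $12.88 + $12.88 + $12.88 + $9.68 + $6.47 + $3.26 + $0.03 = $58.08

$58.08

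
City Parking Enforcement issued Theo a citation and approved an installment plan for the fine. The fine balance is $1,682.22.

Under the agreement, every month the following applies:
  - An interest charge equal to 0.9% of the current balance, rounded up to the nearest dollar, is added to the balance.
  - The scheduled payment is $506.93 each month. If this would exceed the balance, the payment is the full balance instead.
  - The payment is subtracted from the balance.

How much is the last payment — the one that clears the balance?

Month 1: opening $1,682.22; interest $16.00 → $1,698.22; payment $506.93; balance $1,191.29
Month 2: opening $1,191.29; interest $11.00 → $1,202.29; payment $506.93; balance $695.36
Month 3: opening $695.36; interest $7.00 → $702.36; payment $506.93; balance $195.43
Month 4: opening $195.43; interest $2.00 → $197.43; payment $197.43; balance $0.00

$197.43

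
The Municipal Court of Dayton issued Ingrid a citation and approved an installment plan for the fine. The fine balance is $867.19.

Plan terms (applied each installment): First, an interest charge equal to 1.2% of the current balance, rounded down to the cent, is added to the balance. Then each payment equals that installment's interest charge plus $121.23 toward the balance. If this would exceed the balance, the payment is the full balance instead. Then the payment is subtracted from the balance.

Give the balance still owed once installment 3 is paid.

$503.50

Installment 1: $867.19 +$10.40 interest = $877.59; pay $131.63 → $745.96
Installment 2: $745.96 +$8.95 interest = $754.91; pay $130.18 → $624.73
Installment 3: $624.73 +$7.49 interest = $632.22; pay $128.72 → $503.50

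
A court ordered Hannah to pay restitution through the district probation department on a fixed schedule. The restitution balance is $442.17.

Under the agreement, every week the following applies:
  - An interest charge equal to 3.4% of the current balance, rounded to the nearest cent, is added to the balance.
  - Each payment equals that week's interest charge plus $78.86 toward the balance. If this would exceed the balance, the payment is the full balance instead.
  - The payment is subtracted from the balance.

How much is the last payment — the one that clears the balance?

Week 1: $442.17 +$15.03 interest = $457.20; pay $93.89 → $363.31
Week 2: $363.31 +$12.35 interest = $375.66; pay $91.21 → $284.45
Week 3: $284.45 +$9.67 interest = $294.12; pay $88.53 → $205.59
Week 4: $205.59 +$6.99 interest = $212.58; pay $85.85 → $126.73
Week 5: $126.73 +$4.31 interest = $131.04; pay $83.17 → $47.87
Week 6: $47.87 +$1.63 interest = $49.50; pay $49.50 → $0.00

$49.50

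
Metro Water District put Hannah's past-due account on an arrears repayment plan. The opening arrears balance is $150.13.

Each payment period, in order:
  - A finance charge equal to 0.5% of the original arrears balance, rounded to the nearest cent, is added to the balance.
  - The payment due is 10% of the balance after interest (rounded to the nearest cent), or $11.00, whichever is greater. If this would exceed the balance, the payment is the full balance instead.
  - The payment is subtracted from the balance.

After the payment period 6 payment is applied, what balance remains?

$80.33

# | Opening | Interest | Payment | End bal
1 | $150.13 | $0.75 | $15.09 | $135.79
2 | $135.79 | $0.75 | $13.65 | $122.89
3 | $122.89 | $0.75 | $12.36 | $111.28
4 | $111.28 | $0.75 | $11.20 | $100.83
5 | $100.83 | $0.75 | $11.00 | $90.58
6 | $90.58 | $0.75 | $11.00 | $80.33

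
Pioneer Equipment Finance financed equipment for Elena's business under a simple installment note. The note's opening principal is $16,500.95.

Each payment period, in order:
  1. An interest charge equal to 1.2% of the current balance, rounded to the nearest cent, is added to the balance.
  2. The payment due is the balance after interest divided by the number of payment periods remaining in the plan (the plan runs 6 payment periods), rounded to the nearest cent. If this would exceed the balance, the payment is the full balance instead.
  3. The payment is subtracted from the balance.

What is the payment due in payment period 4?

Payment period 1: opening $16,500.95; interest $198.01 → $16,698.96; payment $2,783.16; balance $13,915.80
Payment period 2: opening $13,915.80; interest $166.99 → $14,082.79; payment $2,816.56; balance $11,266.23
Payment period 3: opening $11,266.23; interest $135.19 → $11,401.42; payment $2,850.36; balance $8,551.06
Payment period 4: opening $8,551.06; interest $102.61 → $8,653.67; payment $2,884.56; balance $5,769.11

$2,884.56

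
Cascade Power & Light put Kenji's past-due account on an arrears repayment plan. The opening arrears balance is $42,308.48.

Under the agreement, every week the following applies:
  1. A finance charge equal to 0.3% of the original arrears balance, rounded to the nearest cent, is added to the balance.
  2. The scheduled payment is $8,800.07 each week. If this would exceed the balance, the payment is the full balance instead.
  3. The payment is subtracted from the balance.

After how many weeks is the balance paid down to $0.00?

5

# | Opening | Interest | Payment | End bal
1 | $42,308.48 | $126.93 | $8,800.07 | $33,635.34
2 | $33,635.34 | $126.93 | $8,800.07 | $24,962.20
3 | $24,962.20 | $126.93 | $8,800.07 | $16,289.06
4 | $16,289.06 | $126.93 | $8,800.07 | $7,615.92
5 | $7,615.92 | $126.93 | $7,742.85 | $0.00
Balance reaches $0.00 in week 5.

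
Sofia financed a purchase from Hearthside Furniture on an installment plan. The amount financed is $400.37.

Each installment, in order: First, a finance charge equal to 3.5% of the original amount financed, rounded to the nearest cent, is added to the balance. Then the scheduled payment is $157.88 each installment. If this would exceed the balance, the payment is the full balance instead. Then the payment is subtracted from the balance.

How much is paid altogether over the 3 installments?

Installment 1: $400.37 +$14.01 interest = $414.38; pay $157.88 → $256.50
Installment 2: $256.50 +$14.01 interest = $270.51; pay $157.88 → $112.63
Installment 3: $112.63 +$14.01 interest = $126.64; pay $126.64 → $0.00
Total paid: $442.40

$442.40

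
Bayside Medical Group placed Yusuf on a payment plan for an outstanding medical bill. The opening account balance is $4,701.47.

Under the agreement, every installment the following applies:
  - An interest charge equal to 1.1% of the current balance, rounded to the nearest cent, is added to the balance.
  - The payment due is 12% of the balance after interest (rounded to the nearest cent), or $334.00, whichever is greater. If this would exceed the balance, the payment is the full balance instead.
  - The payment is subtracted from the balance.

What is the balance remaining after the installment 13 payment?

$83.14

Installment 1: opening $4,701.47; interest $51.72 → $4,753.19; payment $570.38; balance $4,182.81
Installment 2: opening $4,182.81; interest $46.01 → $4,228.82; payment $507.46; balance $3,721.36
Installment 3: opening $3,721.36; interest $40.93 → $3,762.29; payment $451.47; balance $3,310.82
Installment 4: opening $3,310.82; interest $36.42 → $3,347.24; payment $401.67; balance $2,945.57
Installment 5: opening $2,945.57; interest $32.40 → $2,977.97; payment $357.36; balance $2,620.61
Installment 6: opening $2,620.61; interest $28.83 → $2,649.44; payment $334.00; balance $2,315.44
Installment 7: opening $2,315.44; interest $25.47 → $2,340.91; payment $334.00; balance $2,006.91
Installment 8: opening $2,006.91; interest $22.08 → $2,028.99; payment $334.00; balance $1,694.99
Installment 9: opening $1,694.99; interest $18.64 → $1,713.63; payment $334.00; balance $1,379.63
Installment 10: opening $1,379.63; interest $15.18 → $1,394.81; payment $334.00; balance $1,060.81
Installment 11: opening $1,060.81; interest $11.67 → $1,072.48; payment $334.00; balance $738.48
Installment 12: opening $738.48; interest $8.12 → $746.60; payment $334.00; balance $412.60
Installment 13: opening $412.60; interest $4.54 → $417.14; payment $334.00; balance $83.14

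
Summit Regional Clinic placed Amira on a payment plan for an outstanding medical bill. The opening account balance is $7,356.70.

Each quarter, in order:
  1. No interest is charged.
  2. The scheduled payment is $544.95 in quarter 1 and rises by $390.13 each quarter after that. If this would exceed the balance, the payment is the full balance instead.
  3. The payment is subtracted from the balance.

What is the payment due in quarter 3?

Quarter 1: opening $7,356.70; payment $544.95; balance $6,811.75
Quarter 2: opening $6,811.75; payment $935.08; balance $5,876.67
Quarter 3: opening $5,876.67; payment $1,325.21; balance $4,551.46

$1,325.21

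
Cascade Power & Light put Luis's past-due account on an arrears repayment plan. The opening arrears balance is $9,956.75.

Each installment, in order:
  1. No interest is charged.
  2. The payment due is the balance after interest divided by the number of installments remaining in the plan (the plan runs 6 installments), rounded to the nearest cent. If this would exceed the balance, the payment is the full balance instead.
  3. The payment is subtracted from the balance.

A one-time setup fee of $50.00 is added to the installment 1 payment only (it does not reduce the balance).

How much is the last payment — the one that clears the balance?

# | Opening | Payment | Fee | End bal
1 | $9,956.75 | $1,659.46 | $50.00 | $8,297.29
2 | $8,297.29 | $1,659.46 | — | $6,637.83
3 | $6,637.83 | $1,659.46 | — | $4,978.37
4 | $4,978.37 | $1,659.46 | — | $3,318.91
5 | $3,318.91 | $1,659.46 | — | $1,659.45
6 | $1,659.45 | $1,659.45 | — | $0.00

$1,659.45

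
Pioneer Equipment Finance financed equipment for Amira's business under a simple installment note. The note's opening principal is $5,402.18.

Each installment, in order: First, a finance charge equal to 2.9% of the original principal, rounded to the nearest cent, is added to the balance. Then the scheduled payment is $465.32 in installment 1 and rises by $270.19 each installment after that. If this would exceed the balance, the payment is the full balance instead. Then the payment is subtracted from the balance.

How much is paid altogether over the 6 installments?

$6,342.14

# | Opening | Interest | Payment | End bal
1 | $5,402.18 | $156.66 | $465.32 | $5,093.52
2 | $5,093.52 | $156.66 | $735.51 | $4,514.67
3 | $4,514.67 | $156.66 | $1,005.70 | $3,665.63
4 | $3,665.63 | $156.66 | $1,275.89 | $2,546.40
5 | $2,546.40 | $156.66 | $1,546.08 | $1,156.98
6 | $1,156.98 | $156.66 | $1,313.64 | $0.00
Total paid: $6,342.14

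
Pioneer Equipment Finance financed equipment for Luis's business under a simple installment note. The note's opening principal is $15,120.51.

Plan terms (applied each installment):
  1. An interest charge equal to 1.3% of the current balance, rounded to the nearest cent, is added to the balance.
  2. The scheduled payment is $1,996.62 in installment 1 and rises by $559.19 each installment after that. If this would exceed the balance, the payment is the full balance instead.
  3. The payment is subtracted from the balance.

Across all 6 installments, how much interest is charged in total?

Installment 1: opening $15,120.51; interest $196.57 → $15,317.08; payment $1,996.62; balance $13,320.46
Installment 2: opening $13,320.46; interest $173.17 → $13,493.63; payment $2,555.81; balance $10,937.82
Installment 3: opening $10,937.82; interest $142.19 → $11,080.01; payment $3,115.00; balance $7,965.01
Installment 4: opening $7,965.01; interest $103.55 → $8,068.56; payment $3,674.19; balance $4,394.37
Installment 5: opening $4,394.37; interest $57.13 → $4,451.50; payment $4,233.38; balance $218.12
Installment 6: opening $218.12; interest $2.84 → $220.96; payment $220.96; balance $0.00
Total interest: $196.57 + $173.17 + $142.19 + $103.55 + $57.13 + $2.84 = $675.45

$675.45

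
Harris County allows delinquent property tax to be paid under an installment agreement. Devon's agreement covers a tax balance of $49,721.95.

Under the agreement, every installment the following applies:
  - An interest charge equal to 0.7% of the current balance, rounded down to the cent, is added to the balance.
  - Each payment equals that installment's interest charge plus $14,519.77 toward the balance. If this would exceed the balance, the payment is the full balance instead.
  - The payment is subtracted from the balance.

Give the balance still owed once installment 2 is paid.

$20,682.41

Installment 1: opening $49,721.95; interest $348.05 → $50,070.00; payment $14,867.82; balance $35,202.18
Installment 2: opening $35,202.18; interest $246.41 → $35,448.59; payment $14,766.18; balance $20,682.41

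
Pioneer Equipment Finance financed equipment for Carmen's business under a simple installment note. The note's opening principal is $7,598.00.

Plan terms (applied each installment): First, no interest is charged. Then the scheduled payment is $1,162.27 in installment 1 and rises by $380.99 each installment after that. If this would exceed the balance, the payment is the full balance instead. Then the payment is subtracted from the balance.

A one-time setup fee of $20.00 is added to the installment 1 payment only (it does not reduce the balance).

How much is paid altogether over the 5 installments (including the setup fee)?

Installment 1: $7,598.00 − $1,162.27 (+ $20.00 fee) → $6,435.73
Installment 2: $6,435.73 − $1,543.26 → $4,892.47
Installment 3: $4,892.47 − $1,924.25 → $2,968.22
Installment 4: $2,968.22 − $2,305.24 → $662.98
Installment 5: $662.98 − $662.98 → $0.00
Total paid: $7,618.00

$7,618.00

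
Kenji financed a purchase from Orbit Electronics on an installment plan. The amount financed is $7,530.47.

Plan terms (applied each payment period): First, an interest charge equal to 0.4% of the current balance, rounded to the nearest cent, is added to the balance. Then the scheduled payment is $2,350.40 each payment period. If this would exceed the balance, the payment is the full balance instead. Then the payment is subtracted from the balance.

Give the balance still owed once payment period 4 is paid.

Payment period 1: opening $7,530.47; interest $30.12 → $7,560.59; payment $2,350.40; balance $5,210.19
Payment period 2: opening $5,210.19; interest $20.84 → $5,231.03; payment $2,350.40; balance $2,880.63
Payment period 3: opening $2,880.63; interest $11.52 → $2,892.15; payment $2,350.40; balance $541.75
Payment period 4: opening $541.75; interest $2.17 → $543.92; payment $543.92; balance $0.00

$0.00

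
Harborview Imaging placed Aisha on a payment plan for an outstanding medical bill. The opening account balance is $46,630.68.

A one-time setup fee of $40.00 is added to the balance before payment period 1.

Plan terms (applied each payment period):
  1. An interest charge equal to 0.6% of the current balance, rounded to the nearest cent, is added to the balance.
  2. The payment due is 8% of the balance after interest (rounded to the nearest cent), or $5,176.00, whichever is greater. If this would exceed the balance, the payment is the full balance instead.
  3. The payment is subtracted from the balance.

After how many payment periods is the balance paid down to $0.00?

10

Payment period 1: opening $46,670.68; interest $280.02 → $46,950.70; payment $5,176.00; balance $41,774.70
Payment period 2: opening $41,774.70; interest $250.65 → $42,025.35; payment $5,176.00; balance $36,849.35
Payment period 3: opening $36,849.35; interest $221.10 → $37,070.45; payment $5,176.00; balance $31,894.45
Payment period 4: opening $31,894.45; interest $191.37 → $32,085.82; payment $5,176.00; balance $26,909.82
Payment period 5: opening $26,909.82; interest $161.46 → $27,071.28; payment $5,176.00; balance $21,895.28
Payment period 6: opening $21,895.28; interest $131.37 → $22,026.65; payment $5,176.00; balance $16,850.65
Payment period 7: opening $16,850.65; interest $101.10 → $16,951.75; payment $5,176.00; balance $11,775.75
Payment period 8: opening $11,775.75; interest $70.65 → $11,846.40; payment $5,176.00; balance $6,670.40
Payment period 9: opening $6,670.40; interest $40.02 → $6,710.42; payment $5,176.00; balance $1,534.42
Payment period 10: opening $1,534.42; interest $9.21 → $1,543.63; payment $1,543.63; balance $0.00
Balance reaches $0.00 in payment period 10.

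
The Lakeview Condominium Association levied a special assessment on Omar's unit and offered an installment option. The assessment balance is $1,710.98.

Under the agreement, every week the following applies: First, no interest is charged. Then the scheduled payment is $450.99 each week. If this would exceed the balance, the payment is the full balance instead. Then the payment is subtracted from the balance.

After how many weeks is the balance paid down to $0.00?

Week 1: $1,710.98 − $450.99 → $1,259.99
Week 2: $1,259.99 − $450.99 → $809.00
Week 3: $809.00 − $450.99 → $358.01
Week 4: $358.01 − $358.01 → $0.00
Balance reaches $0.00 in week 4.

4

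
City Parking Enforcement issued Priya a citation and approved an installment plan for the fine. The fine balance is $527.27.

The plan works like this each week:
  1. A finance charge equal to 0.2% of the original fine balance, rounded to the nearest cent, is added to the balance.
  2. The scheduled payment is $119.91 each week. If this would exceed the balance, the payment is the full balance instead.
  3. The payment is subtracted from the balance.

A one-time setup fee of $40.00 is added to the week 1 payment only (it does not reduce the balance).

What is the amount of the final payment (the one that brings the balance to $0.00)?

$52.88

# | Opening | Interest | Payment | Fee | End bal
1 | $527.27 | $1.05 | $119.91 | $40.00 | $408.41
2 | $408.41 | $1.05 | $119.91 | — | $289.55
3 | $289.55 | $1.05 | $119.91 | — | $170.69
4 | $170.69 | $1.05 | $119.91 | — | $51.83
5 | $51.83 | $1.05 | $52.88 | — | $0.00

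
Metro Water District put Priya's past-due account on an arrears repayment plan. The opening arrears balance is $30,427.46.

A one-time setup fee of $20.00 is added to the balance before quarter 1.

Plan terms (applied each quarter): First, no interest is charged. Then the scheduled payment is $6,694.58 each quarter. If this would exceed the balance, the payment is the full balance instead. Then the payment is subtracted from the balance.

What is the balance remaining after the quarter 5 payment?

Quarter 1: opening $30,447.46; payment $6,694.58; balance $23,752.88
Quarter 2: opening $23,752.88; payment $6,694.58; balance $17,058.30
Quarter 3: opening $17,058.30; payment $6,694.58; balance $10,363.72
Quarter 4: opening $10,363.72; payment $6,694.58; balance $3,669.14
Quarter 5: opening $3,669.14; payment $3,669.14; balance $0.00

$0.00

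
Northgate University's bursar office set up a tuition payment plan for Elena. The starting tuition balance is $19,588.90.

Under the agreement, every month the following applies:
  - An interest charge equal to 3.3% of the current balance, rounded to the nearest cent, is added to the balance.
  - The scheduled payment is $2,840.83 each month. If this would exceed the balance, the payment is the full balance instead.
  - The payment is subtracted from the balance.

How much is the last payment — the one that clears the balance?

$2,707.44

# | Opening | Interest | Payment | End bal
1 | $19,588.90 | $646.43 | $2,840.83 | $17,394.50
2 | $17,394.50 | $574.02 | $2,840.83 | $15,127.69
3 | $15,127.69 | $499.21 | $2,840.83 | $12,786.07
4 | $12,786.07 | $421.94 | $2,840.83 | $10,367.18
5 | $10,367.18 | $342.12 | $2,840.83 | $7,868.47
6 | $7,868.47 | $259.66 | $2,840.83 | $5,287.30
7 | $5,287.30 | $174.48 | $2,840.83 | $2,620.95
8 | $2,620.95 | $86.49 | $2,707.44 | $0.00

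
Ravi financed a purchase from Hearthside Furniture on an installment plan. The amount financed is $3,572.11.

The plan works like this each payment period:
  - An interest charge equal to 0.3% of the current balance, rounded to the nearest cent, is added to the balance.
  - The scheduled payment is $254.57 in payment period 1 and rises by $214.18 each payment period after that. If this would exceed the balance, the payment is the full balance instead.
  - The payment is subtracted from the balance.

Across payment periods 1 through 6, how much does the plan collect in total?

$3,612.51

Payment period 1: $3,572.11 +$10.72 interest = $3,582.83; pay $254.57 → $3,328.26
Payment period 2: $3,328.26 +$9.98 interest = $3,338.24; pay $468.75 → $2,869.49
Payment period 3: $2,869.49 +$8.61 interest = $2,878.10; pay $682.93 → $2,195.17
Payment period 4: $2,195.17 +$6.59 interest = $2,201.76; pay $897.11 → $1,304.65
Payment period 5: $1,304.65 +$3.91 interest = $1,308.56; pay $1,111.29 → $197.27
Payment period 6: $197.27 +$0.59 interest = $197.86; pay $197.86 → $0.00
Total paid: $3,612.51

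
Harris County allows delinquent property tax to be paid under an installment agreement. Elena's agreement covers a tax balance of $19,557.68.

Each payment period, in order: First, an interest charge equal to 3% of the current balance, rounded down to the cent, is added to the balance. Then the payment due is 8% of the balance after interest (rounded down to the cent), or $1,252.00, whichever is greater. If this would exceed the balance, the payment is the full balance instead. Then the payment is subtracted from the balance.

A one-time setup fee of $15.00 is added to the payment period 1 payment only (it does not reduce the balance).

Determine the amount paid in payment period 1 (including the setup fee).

$1,626.55

# | Opening | Interest | Payment | Fee | End bal
1 | $19,557.68 | $586.73 | $1,611.55 | $15.00 | $18,532.86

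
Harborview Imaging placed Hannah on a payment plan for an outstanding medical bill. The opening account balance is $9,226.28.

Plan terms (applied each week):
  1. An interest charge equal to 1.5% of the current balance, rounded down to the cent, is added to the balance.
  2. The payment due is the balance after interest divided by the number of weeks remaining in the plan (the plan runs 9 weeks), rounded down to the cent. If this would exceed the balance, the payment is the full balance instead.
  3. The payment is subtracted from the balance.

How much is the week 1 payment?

Week 1: opening $9,226.28; interest $138.39 → $9,364.67; payment $1,040.51; balance $8,324.16

$1,040.51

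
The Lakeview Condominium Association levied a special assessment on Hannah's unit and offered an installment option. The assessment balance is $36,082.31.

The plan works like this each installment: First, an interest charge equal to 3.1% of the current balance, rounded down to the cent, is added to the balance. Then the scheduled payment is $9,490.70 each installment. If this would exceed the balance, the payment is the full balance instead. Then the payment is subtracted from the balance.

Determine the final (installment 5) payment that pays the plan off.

Installment 1: opening $36,082.31; interest $1,118.55 → $37,200.86; payment $9,490.70; balance $27,710.16
Installment 2: opening $27,710.16; interest $859.01 → $28,569.17; payment $9,490.70; balance $19,078.47
Installment 3: opening $19,078.47; interest $591.43 → $19,669.90; payment $9,490.70; balance $10,179.20
Installment 4: opening $10,179.20; interest $315.55 → $10,494.75; payment $9,490.70; balance $1,004.05
Installment 5: opening $1,004.05; interest $31.12 → $1,035.17; payment $1,035.17; balance $0.00

$1,035.17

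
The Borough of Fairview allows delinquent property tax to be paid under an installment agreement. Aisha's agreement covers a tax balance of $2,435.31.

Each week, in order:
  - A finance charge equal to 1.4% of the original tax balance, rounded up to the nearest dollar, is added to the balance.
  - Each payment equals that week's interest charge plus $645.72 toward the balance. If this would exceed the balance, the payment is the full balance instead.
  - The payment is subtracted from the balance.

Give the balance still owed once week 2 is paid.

Week 1: opening $2,435.31; interest $35.00 → $2,470.31; payment $680.72; balance $1,789.59
Week 2: opening $1,789.59; interest $35.00 → $1,824.59; payment $680.72; balance $1,143.87

$1,143.87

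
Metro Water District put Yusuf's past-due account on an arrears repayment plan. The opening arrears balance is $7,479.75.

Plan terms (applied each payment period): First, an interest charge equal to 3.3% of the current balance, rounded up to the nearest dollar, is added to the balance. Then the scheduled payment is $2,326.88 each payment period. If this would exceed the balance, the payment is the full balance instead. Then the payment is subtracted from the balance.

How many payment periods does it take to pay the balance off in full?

4

# | Opening | Interest | Payment | End bal
1 | $7,479.75 | $247.00 | $2,326.88 | $5,399.87
2 | $5,399.87 | $179.00 | $2,326.88 | $3,251.99
3 | $3,251.99 | $108.00 | $2,326.88 | $1,033.11
4 | $1,033.11 | $35.00 | $1,068.11 | $0.00
Balance reaches $0.00 in payment period 4.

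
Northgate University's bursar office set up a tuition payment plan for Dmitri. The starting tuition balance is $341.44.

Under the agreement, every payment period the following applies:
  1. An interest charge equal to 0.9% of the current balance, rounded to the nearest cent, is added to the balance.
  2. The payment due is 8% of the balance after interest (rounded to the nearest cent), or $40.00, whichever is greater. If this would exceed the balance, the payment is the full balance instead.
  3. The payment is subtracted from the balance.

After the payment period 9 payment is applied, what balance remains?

$0.00

Payment period 1: opening $341.44; interest $3.07 → $344.51; payment $40.00; balance $304.51
Payment period 2: opening $304.51; interest $2.74 → $307.25; payment $40.00; balance $267.25
Payment period 3: opening $267.25; interest $2.41 → $269.66; payment $40.00; balance $229.66
Payment period 4: opening $229.66; interest $2.07 → $231.73; payment $40.00; balance $191.73
Payment period 5: opening $191.73; interest $1.73 → $193.46; payment $40.00; balance $153.46
Payment period 6: opening $153.46; interest $1.38 → $154.84; payment $40.00; balance $114.84
Payment period 7: opening $114.84; interest $1.03 → $115.87; payment $40.00; balance $75.87
Payment period 8: opening $75.87; interest $0.68 → $76.55; payment $40.00; balance $36.55
Payment period 9: opening $36.55; interest $0.33 → $36.88; payment $36.88; balance $0.00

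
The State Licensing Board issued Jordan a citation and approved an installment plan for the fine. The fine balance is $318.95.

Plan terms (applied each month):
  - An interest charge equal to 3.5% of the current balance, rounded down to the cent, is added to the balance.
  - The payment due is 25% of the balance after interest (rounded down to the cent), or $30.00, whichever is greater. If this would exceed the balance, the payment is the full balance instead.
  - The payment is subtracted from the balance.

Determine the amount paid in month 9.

Month 1: opening $318.95; interest $11.16 → $330.11; payment $82.52; balance $247.59
Month 2: opening $247.59; interest $8.66 → $256.25; payment $64.06; balance $192.19
Month 3: opening $192.19; interest $6.72 → $198.91; payment $49.72; balance $149.19
Month 4: opening $149.19; interest $5.22 → $154.41; payment $38.60; balance $115.81
Month 5: opening $115.81; interest $4.05 → $119.86; payment $30.00; balance $89.86
Month 6: opening $89.86; interest $3.14 → $93.00; payment $30.00; balance $63.00
Month 7: opening $63.00; interest $2.20 → $65.20; payment $30.00; balance $35.20
Month 8: opening $35.20; interest $1.23 → $36.43; payment $30.00; balance $6.43
Month 9: opening $6.43; interest $0.22 → $6.65; payment $6.65; balance $0.00

$6.65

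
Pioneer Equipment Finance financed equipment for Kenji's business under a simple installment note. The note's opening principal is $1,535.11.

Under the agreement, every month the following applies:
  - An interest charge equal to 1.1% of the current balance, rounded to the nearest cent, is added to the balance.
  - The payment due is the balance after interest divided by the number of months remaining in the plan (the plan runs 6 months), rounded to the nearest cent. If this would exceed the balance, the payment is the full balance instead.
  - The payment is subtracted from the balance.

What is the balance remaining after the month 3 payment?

Month 1: $1,535.11 +$16.89 interest = $1,552.00; pay $258.67 → $1,293.33
Month 2: $1,293.33 +$14.23 interest = $1,307.56; pay $261.51 → $1,046.05
Month 3: $1,046.05 +$11.51 interest = $1,057.56; pay $264.39 → $793.17

$793.17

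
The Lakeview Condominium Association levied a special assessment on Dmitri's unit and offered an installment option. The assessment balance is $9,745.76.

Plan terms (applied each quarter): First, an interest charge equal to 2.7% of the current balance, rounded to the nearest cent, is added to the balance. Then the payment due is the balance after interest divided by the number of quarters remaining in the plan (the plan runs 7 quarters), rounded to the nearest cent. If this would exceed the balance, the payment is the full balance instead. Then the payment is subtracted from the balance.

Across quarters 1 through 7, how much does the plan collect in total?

$10,857.09

Quarter 1: $9,745.76 +$263.14 interest = $10,008.90; pay $1,429.84 → $8,579.06
Quarter 2: $8,579.06 +$231.63 interest = $8,810.69; pay $1,468.45 → $7,342.24
Quarter 3: $7,342.24 +$198.24 interest = $7,540.48; pay $1,508.10 → $6,032.38
Quarter 4: $6,032.38 +$162.87 interest = $6,195.25; pay $1,548.81 → $4,646.44
Quarter 5: $4,646.44 +$125.45 interest = $4,771.89; pay $1,590.63 → $3,181.26
Quarter 6: $3,181.26 +$85.89 interest = $3,267.15; pay $1,633.58 → $1,633.57
Quarter 7: $1,633.57 +$44.11 interest = $1,677.68; pay $1,677.68 → $0.00
Total paid: $10,857.09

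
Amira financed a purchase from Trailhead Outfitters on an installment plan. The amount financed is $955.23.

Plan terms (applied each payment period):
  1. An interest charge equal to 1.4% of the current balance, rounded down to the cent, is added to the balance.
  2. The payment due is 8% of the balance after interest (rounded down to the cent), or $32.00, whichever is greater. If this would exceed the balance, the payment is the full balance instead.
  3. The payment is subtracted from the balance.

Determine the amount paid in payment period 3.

Payment period 1: opening $955.23; interest $13.37 → $968.60; payment $77.48; balance $891.12
Payment period 2: opening $891.12; interest $12.47 → $903.59; payment $72.28; balance $831.31
Payment period 3: opening $831.31; interest $11.63 → $842.94; payment $67.43; balance $775.51

$67.43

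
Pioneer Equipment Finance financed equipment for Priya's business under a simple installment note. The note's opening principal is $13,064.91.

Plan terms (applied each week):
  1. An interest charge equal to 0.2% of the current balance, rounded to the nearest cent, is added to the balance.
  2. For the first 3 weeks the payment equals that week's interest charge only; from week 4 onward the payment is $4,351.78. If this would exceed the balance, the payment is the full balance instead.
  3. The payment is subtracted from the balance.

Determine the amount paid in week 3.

# | Opening | Interest | Payment | End bal
1 | $13,064.91 | $26.13 | $26.13 | $13,064.91
2 | $13,064.91 | $26.13 | $26.13 | $13,064.91
3 | $13,064.91 | $26.13 | $26.13 | $13,064.91

$26.13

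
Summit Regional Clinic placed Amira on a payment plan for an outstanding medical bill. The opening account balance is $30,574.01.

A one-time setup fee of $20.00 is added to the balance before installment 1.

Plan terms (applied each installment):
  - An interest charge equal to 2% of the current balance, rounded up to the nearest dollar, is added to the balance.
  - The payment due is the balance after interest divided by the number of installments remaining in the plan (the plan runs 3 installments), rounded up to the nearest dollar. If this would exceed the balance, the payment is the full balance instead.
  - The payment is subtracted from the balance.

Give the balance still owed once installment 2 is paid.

$10,609.01

# | Opening | Interest | Payment | End bal
1 | $30,594.01 | $612.00 | $10,403.00 | $20,803.01
2 | $20,803.01 | $417.00 | $10,611.00 | $10,609.01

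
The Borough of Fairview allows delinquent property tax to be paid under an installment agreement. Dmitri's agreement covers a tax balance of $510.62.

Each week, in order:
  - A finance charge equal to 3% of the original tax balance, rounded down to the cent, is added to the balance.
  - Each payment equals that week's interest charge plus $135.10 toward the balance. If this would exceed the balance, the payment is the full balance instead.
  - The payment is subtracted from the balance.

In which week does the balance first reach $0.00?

4

# | Opening | Interest | Payment | End bal
1 | $510.62 | $15.31 | $150.41 | $375.52
2 | $375.52 | $15.31 | $150.41 | $240.42
3 | $240.42 | $15.31 | $150.41 | $105.32
4 | $105.32 | $15.31 | $120.63 | $0.00
Balance reaches $0.00 in week 4.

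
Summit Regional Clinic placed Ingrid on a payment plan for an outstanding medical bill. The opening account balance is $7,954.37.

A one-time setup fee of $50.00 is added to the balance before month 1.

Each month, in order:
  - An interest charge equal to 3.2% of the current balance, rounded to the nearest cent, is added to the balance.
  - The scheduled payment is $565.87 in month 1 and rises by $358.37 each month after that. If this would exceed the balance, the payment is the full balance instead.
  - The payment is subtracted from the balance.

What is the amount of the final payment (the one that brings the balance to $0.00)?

Month 1: $8,004.37 +$256.14 interest = $8,260.51; pay $565.87 → $7,694.64
Month 2: $7,694.64 +$246.23 interest = $7,940.87; pay $924.24 → $7,016.63
Month 3: $7,016.63 +$224.53 interest = $7,241.16; pay $1,282.61 → $5,958.55
Month 4: $5,958.55 +$190.67 interest = $6,149.22; pay $1,640.98 → $4,508.24
Month 5: $4,508.24 +$144.26 interest = $4,652.50; pay $1,999.35 → $2,653.15
Month 6: $2,653.15 +$84.90 interest = $2,738.05; pay $2,357.72 → $380.33
Month 7: $380.33 +$12.17 interest = $392.50; pay $392.50 → $0.00

$392.50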